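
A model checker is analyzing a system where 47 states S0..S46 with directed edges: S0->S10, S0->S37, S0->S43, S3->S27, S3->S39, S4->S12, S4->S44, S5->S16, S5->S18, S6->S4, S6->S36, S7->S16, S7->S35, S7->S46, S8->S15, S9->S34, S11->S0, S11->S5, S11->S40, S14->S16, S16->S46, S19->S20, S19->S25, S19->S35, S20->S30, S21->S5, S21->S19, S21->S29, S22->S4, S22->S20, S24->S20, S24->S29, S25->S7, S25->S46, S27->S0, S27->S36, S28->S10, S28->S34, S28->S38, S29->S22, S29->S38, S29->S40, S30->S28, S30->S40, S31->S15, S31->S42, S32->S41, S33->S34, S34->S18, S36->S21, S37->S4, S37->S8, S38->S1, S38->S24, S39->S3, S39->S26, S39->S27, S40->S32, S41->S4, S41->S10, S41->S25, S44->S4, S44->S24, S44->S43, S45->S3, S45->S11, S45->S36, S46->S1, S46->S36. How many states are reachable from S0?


BFS from S0:
  layer 0: {S0}
  layer 1: {S10, S37, S43}
  layer 2: {S4, S8}
  layer 3: {S12, S15, S44}
  layer 4: {S24}
  layer 5: {S20, S29}
  layer 6: {S22, S30, S38, S40}
  layer 7: {S1, S28, S32}
  layer 8: {S34, S41}
  layer 9: {S18, S25}
  layer 10: {S7, S46}
  layer 11: {S16, S35, S36}
  layer 12: {S21}
  layer 13: {S5, S19}
Reachable set: {S0, S1, S4, S5, S7, S8, S10, S12, S15, S16, S18, S19, S20, S21, S22, S24, S25, S28, S29, S30, S32, S34, S35, S36, S37, S38, S40, S41, S43, S44, S46}
Count = 31

31


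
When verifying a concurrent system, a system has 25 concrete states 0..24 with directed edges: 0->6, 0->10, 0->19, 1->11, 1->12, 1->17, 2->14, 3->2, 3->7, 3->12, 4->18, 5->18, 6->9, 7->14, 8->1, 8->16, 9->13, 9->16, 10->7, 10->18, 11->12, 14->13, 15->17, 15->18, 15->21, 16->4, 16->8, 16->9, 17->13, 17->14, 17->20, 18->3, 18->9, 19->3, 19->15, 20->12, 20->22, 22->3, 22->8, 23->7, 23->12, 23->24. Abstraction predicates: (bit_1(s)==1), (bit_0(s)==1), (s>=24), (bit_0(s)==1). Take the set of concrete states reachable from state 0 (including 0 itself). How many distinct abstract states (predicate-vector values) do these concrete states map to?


BFS from 0:
Concrete reachable: {0, 1, 2, 3, 4, 6, 7, 8, 9, 10, 11, 12, 13, 14, 15, 16, 17, 18, 19, 20, 21, 22}
Abstract via predicates (bit_1(s)==1), (bit_0(s)==1), (s>=24), (bit_0(s)==1):
  (0,0,0,0) <- {0, 4, 8, 12, 16, 20}
  (0,1,0,1) <- {1, 9, 13, 17, 21}
  (1,0,0,0) <- {2, 6, 10, 14, 18, 22}
  (1,1,0,1) <- {3, 7, 11, 15, 19}
Distinct abstract states = 4

4


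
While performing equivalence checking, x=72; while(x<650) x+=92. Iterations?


Step 1: x goes from 72 toward 650 by 92; the body runs while x<650, so iterations = ceil((bound-start)/step)
Step 2: Distance=578
Step 3: ceil(578/92)=7

7


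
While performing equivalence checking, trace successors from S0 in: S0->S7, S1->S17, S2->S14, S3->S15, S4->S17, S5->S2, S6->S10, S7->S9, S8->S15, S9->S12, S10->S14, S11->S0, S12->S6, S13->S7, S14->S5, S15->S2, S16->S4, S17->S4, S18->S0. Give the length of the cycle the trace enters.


Trace from S0 until a state repeats:
  S0 -> S7 -> S9 -> S12 -> S6 -> S10 -> S14 -> S5 -> S2 -> S14
S14 first seen at step 6, revisited at step 9.
Cycle length = 9 - 6 = 3

3


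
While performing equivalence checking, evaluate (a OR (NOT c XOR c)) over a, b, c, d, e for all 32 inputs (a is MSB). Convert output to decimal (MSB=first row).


Formula: (a OR (NOT c XOR c)) over a, b, c, d, e (32 rows)
Evaluate each row (bits = a,b,c,d,e, MSB first):
  row 0 [00000]: (0 OR (NOT 0 XOR 0)) -> 1
  row 1 [00001]: (0 OR (NOT 0 XOR 0)) -> 1
  row 2 [00010]: (0 OR (NOT 0 XOR 0)) -> 1
  row 3 [00011]: (0 OR (NOT 0 XOR 0)) -> 1
  row 4 [00100]: (0 OR (NOT 1 XOR 1)) -> 1
  row 5 [00101]: (0 OR (NOT 1 XOR 1)) -> 1
  row 6 [00110]: (0 OR (NOT 1 XOR 1)) -> 1
  row 7 [00111]: (0 OR (NOT 1 XOR 1)) -> 1
  row 8 [01000]: (0 OR (NOT 0 XOR 0)) -> 1
  row 9 [01001]: (0 OR (NOT 0 XOR 0)) -> 1
  row 10 [01010]: (0 OR (NOT 0 XOR 0)) -> 1
  row 11 [01011]: (0 OR (NOT 0 XOR 0)) -> 1
  row 12 [01100]: (0 OR (NOT 1 XOR 1)) -> 1
  row 13 [01101]: (0 OR (NOT 1 XOR 1)) -> 1
  row 14 [01110]: (0 OR (NOT 1 XOR 1)) -> 1
  row 15 [01111]: (0 OR (NOT 1 XOR 1)) -> 1
  row 16 [10000]: (1 OR (NOT 0 XOR 0)) -> 1
  row 17 [10001]: (1 OR (NOT 0 XOR 0)) -> 1
  row 18 [10010]: (1 OR (NOT 0 XOR 0)) -> 1
  row 19 [10011]: (1 OR (NOT 0 XOR 0)) -> 1
  row 20 [10100]: (1 OR (NOT 1 XOR 1)) -> 1
  row 21 [10101]: (1 OR (NOT 1 XOR 1)) -> 1
  row 22 [10110]: (1 OR (NOT 1 XOR 1)) -> 1
  row 23 [10111]: (1 OR (NOT 1 XOR 1)) -> 1
  row 24 [11000]: (1 OR (NOT 0 XOR 0)) -> 1
  row 25 [11001]: (1 OR (NOT 0 XOR 0)) -> 1
  row 26 [11010]: (1 OR (NOT 0 XOR 0)) -> 1
  row 27 [11011]: (1 OR (NOT 0 XOR 0)) -> 1
  row 28 [11100]: (1 OR (NOT 1 XOR 1)) -> 1
  row 29 [11101]: (1 OR (NOT 1 XOR 1)) -> 1
  row 30 [11110]: (1 OR (NOT 1 XOR 1)) -> 1
  row 31 [11111]: (1 OR (NOT 1 XOR 1)) -> 1
Full result column, 4 rows per line (a,b,c fixed per line; d,e runs 00..11 left to right):
  rows 0-3 [a,b,c=000]: 1111  = hex F
  rows 4-7 [a,b,c=001]: 1111  = hex F
  rows 8-11 [a,b,c=010]: 1111  = hex F
  rows 12-15 [a,b,c=011]: 1111  = hex F
  rows 16-19 [a,b,c=100]: 1111  = hex F
  rows 20-23 [a,b,c=101]: 1111  = hex F
  rows 24-27 [a,b,c=110]: 1111  = hex F
  rows 28-31 [a,b,c=111]: 1111  = hex F
Output column (row 0 .. row 31) = 11111111111111111111111111111111
Output column grouped in 4s = 1111 1111 1111 1111 1111 1111 1111 1111 = 0xFFFFFFFF
Convert to decimal digit by digit (value = value*16 + digit):
  F -> 15
  15*16 + 15 (F) = 255
  255*16 + 15 (F) = 4095
  4095*16 + 15 (F) = 65535
  65535*16 + 15 (F) = 1048575
  1048575*16 + 15 (F) = 16777215
  16777215*16 + 15 (F) = 268435455
  268435455*16 + 15 (F) = 4294967295
Decimal = 4294967295

4294967295


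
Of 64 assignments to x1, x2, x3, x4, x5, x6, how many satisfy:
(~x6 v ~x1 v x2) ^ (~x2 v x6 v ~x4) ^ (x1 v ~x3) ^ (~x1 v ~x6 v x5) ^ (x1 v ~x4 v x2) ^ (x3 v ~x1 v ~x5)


CNF with 6 clauses over 6 vars (64 assignments).
An assignment satisfies CNF iff every clause has >=1 true literal.
Check each row (bits = x1,x2,x3,x4,x5,x6; clause T/F shown):
  row 0 [000000]: clauses=TTTTTT -> 1
  row 1 [000001]: clauses=TTTTTT -> 1
  row 2 [000010]: clauses=TTTTTT -> 1
  row 3 [000011]: clauses=TTTTTT -> 1
  row 4 [000100]: clauses=TTTTFT -> 0
  (every remaining row is evaluated the same way; all 64 results are listed next)
Full result column, 8 rows per line (x1,x2,x3 fixed per line; x4,x5,x6 runs 000..111 left to right):
  rows 0-7 [x1,x2,x3=000]: 11110000  (ones: 4)
  rows 8-15 [x1,x2,x3=001]: 00000000  (ones: 0)
  rows 16-23 [x1,x2,x3=010]: 11110101  (ones: 6)
  rows 24-31 [x1,x2,x3=011]: 00000000  (ones: 0)
  rows 32-39 [x1,x2,x3=100]: 10001000  (ones: 2)
  rows 40-47 [x1,x2,x3=101]: 10101010  (ones: 4)
  rows 48-55 [x1,x2,x3=110]: 10000000  (ones: 1)
  rows 56-63 [x1,x2,x3=111]: 10110001  (ones: 4)
Satisfying assignments = 4+0+6+0+2+4+1+4 = 21

21


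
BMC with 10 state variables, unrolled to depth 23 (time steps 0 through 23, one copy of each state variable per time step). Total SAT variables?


BMC unrolls to depth k, creating one copy of each state var for steps 0..k.
Step count = 23 + 1 = 24 (steps 0 through 23)
Vars per step = 10
Total = 10 * 24 = 240

240


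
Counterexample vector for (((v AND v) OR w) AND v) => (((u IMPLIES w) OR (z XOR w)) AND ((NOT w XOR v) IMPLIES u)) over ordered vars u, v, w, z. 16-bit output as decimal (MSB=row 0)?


F1 = (((v AND v) OR w) AND v)
F2 = (((u IMPLIES w) OR (z XOR w)) AND ((NOT w XOR v) IMPLIES u))
Counterexample to F1=>F2 is where F1=1 and F2=0.
Evaluate each row (bits = u,v,w,z, MSB first):
  row 0 [0000]: F1=0 F2=0 -> F1&~F2 -> 0
  row 1 [0001]: F1=0 F2=0 -> F1&~F2 -> 0
  row 2 [0010]: F1=0 F2=1 -> F1&~F2 -> 0
  row 3 [0011]: F1=0 F2=1 -> F1&~F2 -> 0
  row 4 [0100]: F1=1 F2=1 -> F1&~F2 -> 0
  row 5 [0101]: F1=1 F2=1 -> F1&~F2 -> 0
  row 6 [0110]: F1=1 F2=0 -> F1&~F2 -> 1
  row 7 [0111]: F1=1 F2=0 -> F1&~F2 -> 1
  row 8 [1000]: F1=0 F2=0 -> F1&~F2 -> 0
  row 9 [1001]: F1=0 F2=1 -> F1&~F2 -> 0
  row 10 [1010]: F1=0 F2=1 -> F1&~F2 -> 0
  row 11 [1011]: F1=0 F2=1 -> F1&~F2 -> 0
  row 12 [1100]: F1=1 F2=0 -> F1&~F2 -> 1
  row 13 [1101]: F1=1 F2=1 -> F1&~F2 -> 0
  row 14 [1110]: F1=1 F2=1 -> F1&~F2 -> 0
  row 15 [1111]: F1=1 F2=1 -> F1&~F2 -> 0
Full result column, 4 rows per line (u,v fixed per line; w,z runs 00..11 left to right):
  rows 0-3 [u,v=00]: 0000  = hex 0
  rows 4-7 [u,v=01]: 0011  = hex 3
  rows 8-11 [u,v=10]: 0000  = hex 0
  rows 12-15 [u,v=11]: 1000  = hex 8
Counterexample vector (row 0 .. row 15) = 0000001100001000
Output column grouped in 4s = 0000 0011 0000 1000 = 0x0308
Convert to decimal digit by digit (value = value*16 + digit):
  0 -> 0
  0*16 + 3 = 3
  3*16 + 0 = 48
  48*16 + 8 = 776
Decimal = 776

776


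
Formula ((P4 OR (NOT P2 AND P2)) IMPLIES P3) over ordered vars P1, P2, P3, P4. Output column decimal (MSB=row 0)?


Formula: ((P4 OR (NOT P2 AND P2)) IMPLIES P3) over P1, P2, P3, P4 (16 rows)
Evaluate each row (bits = P1,P2,P3,P4, MSB first):
  row 0 [0000]: ((0 OR (NOT 0 AND 0)) IMPLIES 0) -> 1
  row 1 [0001]: ((1 OR (NOT 0 AND 0)) IMPLIES 0) -> 0
  row 2 [0010]: ((0 OR (NOT 0 AND 0)) IMPLIES 1) -> 1
  row 3 [0011]: ((1 OR (NOT 0 AND 0)) IMPLIES 1) -> 1
  row 4 [0100]: ((0 OR (NOT 1 AND 1)) IMPLIES 0) -> 1
  row 5 [0101]: ((1 OR (NOT 1 AND 1)) IMPLIES 0) -> 0
  row 6 [0110]: ((0 OR (NOT 1 AND 1)) IMPLIES 1) -> 1
  row 7 [0111]: ((1 OR (NOT 1 AND 1)) IMPLIES 1) -> 1
  row 8 [1000]: ((0 OR (NOT 0 AND 0)) IMPLIES 0) -> 1
  row 9 [1001]: ((1 OR (NOT 0 AND 0)) IMPLIES 0) -> 0
  row 10 [1010]: ((0 OR (NOT 0 AND 0)) IMPLIES 1) -> 1
  row 11 [1011]: ((1 OR (NOT 0 AND 0)) IMPLIES 1) -> 1
  row 12 [1100]: ((0 OR (NOT 1 AND 1)) IMPLIES 0) -> 1
  row 13 [1101]: ((1 OR (NOT 1 AND 1)) IMPLIES 0) -> 0
  row 14 [1110]: ((0 OR (NOT 1 AND 1)) IMPLIES 1) -> 1
  row 15 [1111]: ((1 OR (NOT 1 AND 1)) IMPLIES 1) -> 1
Full result column, 4 rows per line (P1,P2 fixed per line; P3,P4 runs 00..11 left to right):
  rows 0-3 [P1,P2=00]: 1011  = hex B
  rows 4-7 [P1,P2=01]: 1011  = hex B
  rows 8-11 [P1,P2=10]: 1011  = hex B
  rows 12-15 [P1,P2=11]: 1011  = hex B
Output column (row 0 .. row 15) = 1011101110111011
Output column grouped in 4s = 1011 1011 1011 1011 = 0xBBBB
Convert to decimal digit by digit (value = value*16 + digit):
  B -> 11
  11*16 + 11 (B) = 187
  187*16 + 11 (B) = 3003
  3003*16 + 11 (B) = 48059
Decimal = 48059

48059


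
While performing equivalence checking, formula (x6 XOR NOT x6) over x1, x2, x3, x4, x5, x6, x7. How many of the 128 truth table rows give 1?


Formula: (x6 XOR NOT x6) over 7 vars (128 rows)
Evaluate each row (x1, x2, x3, x4, x5, x6, x7 as bits, MSB first):
  row 0 [0000000]: (0 XOR NOT 0) -> 1
  row 1 [0000001]: (0 XOR NOT 0) -> 1
  row 2 [0000010]: (1 XOR NOT 1) -> 1
  row 3 [0000011]: (1 XOR NOT 1) -> 1
  row 4 [0000100]: (0 XOR NOT 0) -> 1
  (every remaining row is evaluated the same way; all 128 results are listed next)
Full result column, 8 rows per line (x1,x2,x3,x4 fixed per line; x5,x6,x7 runs 000..111 left to right):
  rows 0-7 [x1,x2,x3,x4=0000]: 11111111  (ones: 8)
  rows 8-15 [x1,x2,x3,x4=0001]: 11111111  (ones: 8)
  rows 16-23 [x1,x2,x3,x4=0010]: 11111111  (ones: 8)
  rows 24-31 [x1,x2,x3,x4=0011]: 11111111  (ones: 8)
  rows 32-39 [x1,x2,x3,x4=0100]: 11111111  (ones: 8)
  rows 40-47 [x1,x2,x3,x4=0101]: 11111111  (ones: 8)
  rows 48-55 [x1,x2,x3,x4=0110]: 11111111  (ones: 8)
  rows 56-63 [x1,x2,x3,x4=0111]: 11111111  (ones: 8)
  rows 64-71 [x1,x2,x3,x4=1000]: 11111111  (ones: 8)
  rows 72-79 [x1,x2,x3,x4=1001]: 11111111  (ones: 8)
  rows 80-87 [x1,x2,x3,x4=1010]: 11111111  (ones: 8)
  rows 88-95 [x1,x2,x3,x4=1011]: 11111111  (ones: 8)
  rows 96-103 [x1,x2,x3,x4=1100]: 11111111  (ones: 8)
  rows 104-111 [x1,x2,x3,x4=1101]: 11111111  (ones: 8)
  rows 112-119 [x1,x2,x3,x4=1110]: 11111111  (ones: 8)
  rows 120-127 [x1,x2,x3,x4=1111]: 11111111  (ones: 8)
Count of 1-rows = 8+8+8+8+8+8+8+8+8+8+8+8+8+8+8+8 = 128

128


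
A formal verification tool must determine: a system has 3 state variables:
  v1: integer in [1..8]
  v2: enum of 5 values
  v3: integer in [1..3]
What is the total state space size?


State space = product of domain sizes of all variables.
Domain sizes:
  v1 (integer in [1..8]): 8
  v2 (enum of 5 values): 5
  v3 (integer in [1..3]): 3
Product = 8 * 5 * 3 = 120

120


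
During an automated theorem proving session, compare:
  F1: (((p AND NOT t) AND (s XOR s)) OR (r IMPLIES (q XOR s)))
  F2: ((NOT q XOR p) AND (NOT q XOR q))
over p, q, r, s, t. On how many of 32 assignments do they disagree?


F1 = (((p AND NOT t) AND (s XOR s)) OR (r IMPLIES (q XOR s)))
F2 = ((NOT q XOR p) AND (NOT q XOR q))
Evaluate both on each of 32 rows (bits = p,q,r,s,t):
  row 0 [00000]: F1=1 F2=1 -> 0
  row 1 [00001]: F1=1 F2=1 -> 0
  row 2 [00010]: F1=1 F2=1 -> 0
  row 3 [00011]: F1=1 F2=1 -> 0
  row 4 [00100]: F1=0 F2=1 (differ) -> 1
  row 5 [00101]: F1=0 F2=1 (differ) -> 1
  row 6 [00110]: F1=1 F2=1 -> 0
  row 7 [00111]: F1=1 F2=1 -> 0
  row 8 [01000]: F1=1 F2=0 (differ) -> 1
  row 9 [01001]: F1=1 F2=0 (differ) -> 1
  row 10 [01010]: F1=1 F2=0 (differ) -> 1
  row 11 [01011]: F1=1 F2=0 (differ) -> 1
  row 12 [01100]: F1=1 F2=0 (differ) -> 1
  row 13 [01101]: F1=1 F2=0 (differ) -> 1
  row 14 [01110]: F1=0 F2=0 -> 0
  row 15 [01111]: F1=0 F2=0 -> 0
  row 16 [10000]: F1=1 F2=0 (differ) -> 1
  row 17 [10001]: F1=1 F2=0 (differ) -> 1
  row 18 [10010]: F1=1 F2=0 (differ) -> 1
  row 19 [10011]: F1=1 F2=0 (differ) -> 1
  row 20 [10100]: F1=0 F2=0 -> 0
  row 21 [10101]: F1=0 F2=0 -> 0
  row 22 [10110]: F1=1 F2=0 (differ) -> 1
  row 23 [10111]: F1=1 F2=0 (differ) -> 1
  row 24 [11000]: F1=1 F2=1 -> 0
  row 25 [11001]: F1=1 F2=1 -> 0
  row 26 [11010]: F1=1 F2=1 -> 0
  row 27 [11011]: F1=1 F2=1 -> 0
  row 28 [11100]: F1=1 F2=1 -> 0
  row 29 [11101]: F1=1 F2=1 -> 0
  row 30 [11110]: F1=0 F2=1 (differ) -> 1
  row 31 [11111]: F1=0 F2=1 (differ) -> 1
Full result column, 8 rows per line (p,q fixed per line; r,s,t runs 000..111 left to right):
  rows 0-7 [p,q=00]: 00001100  (ones: 2)
  rows 8-15 [p,q=01]: 11111100  (ones: 6)
  rows 16-23 [p,q=10]: 11110011  (ones: 6)
  rows 24-31 [p,q=11]: 00000011  (ones: 2)
Disagreements = 2+6+6+2 = 16

16


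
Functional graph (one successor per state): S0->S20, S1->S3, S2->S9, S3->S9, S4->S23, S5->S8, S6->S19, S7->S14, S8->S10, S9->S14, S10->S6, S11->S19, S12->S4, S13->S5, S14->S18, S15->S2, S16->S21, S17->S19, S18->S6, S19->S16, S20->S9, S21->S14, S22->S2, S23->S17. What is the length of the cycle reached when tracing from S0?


Trace from S0 until a state repeats:
  S0 -> S20 -> S9 -> S14 -> S18 -> S6 -> S19 -> S16 -> S21 -> S14
S14 first seen at step 3, revisited at step 9.
Cycle length = 9 - 3 = 6

6


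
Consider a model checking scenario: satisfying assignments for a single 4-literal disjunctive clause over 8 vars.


Step 1: Total=2^8=256
Step 2: Unsat when all 4 false: 2^4=16
Step 3: Sat=256-16=240

240


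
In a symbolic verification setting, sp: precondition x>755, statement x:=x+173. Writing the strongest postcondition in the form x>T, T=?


Formula: sp(P, x:=E) = exists old_x. (x = E[old_x/x]) AND P[old_x/x] (old_x is the value of x before the assignment; eliminate old_x by solving x = E[old_x/x] for old_x)
Step 1: Precondition P: x>755, i.e. old_x > 755
Step 2: Assignment gives x = old_x + 173, so old_x = x - 173
Step 3: Substitute into P: x - 173 > 755
Step 4: Simplify: x > 755+173 = 928

928


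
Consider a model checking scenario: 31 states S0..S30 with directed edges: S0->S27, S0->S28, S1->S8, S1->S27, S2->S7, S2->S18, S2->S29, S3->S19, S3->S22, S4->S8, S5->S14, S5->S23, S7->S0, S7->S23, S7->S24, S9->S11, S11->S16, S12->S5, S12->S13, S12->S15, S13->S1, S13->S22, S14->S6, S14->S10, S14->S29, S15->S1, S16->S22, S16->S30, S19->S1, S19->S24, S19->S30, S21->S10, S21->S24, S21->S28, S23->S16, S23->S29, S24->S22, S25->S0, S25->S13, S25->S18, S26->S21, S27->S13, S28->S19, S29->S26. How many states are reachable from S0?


BFS from S0:
  layer 0: {S0}
  layer 1: {S27, S28}
  layer 2: {S13, S19}
  layer 3: {S1, S22, S24, S30}
  layer 4: {S8}
Reachable set: {S0, S1, S8, S13, S19, S22, S24, S27, S28, S30}
Count = 10

10


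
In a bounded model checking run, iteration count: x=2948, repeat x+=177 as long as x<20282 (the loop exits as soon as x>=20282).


Step 1: x goes from 2948 toward 20282 by 177; the body runs while x<20282, so iterations = ceil((bound-start)/step)
Step 2: Distance=17334
Step 3: ceil(17334/177)=98

98


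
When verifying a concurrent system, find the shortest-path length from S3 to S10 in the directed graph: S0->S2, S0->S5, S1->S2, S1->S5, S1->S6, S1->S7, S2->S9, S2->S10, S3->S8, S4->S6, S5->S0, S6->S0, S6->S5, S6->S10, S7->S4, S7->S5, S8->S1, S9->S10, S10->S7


BFS layer-by-layer from S3:
  dist 0: {S3}
  dist 1: {S8}
  dist 2: {S1}
  dist 3: {S2, S5, S6, S7}
  dist 4: {S0, S4, S9, S10}
  -> S10 reached at distance 4
Shortest path length = 4

4


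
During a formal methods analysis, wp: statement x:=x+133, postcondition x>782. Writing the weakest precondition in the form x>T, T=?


Formula: wp(x:=E, P) = P[E/x] (substitute E for x in postcondition)
Step 1: Postcondition: x>782
Step 2: Substitute x+133 for x: x+133>782
Step 3: Solve for x: x > 782-133 = 649

649


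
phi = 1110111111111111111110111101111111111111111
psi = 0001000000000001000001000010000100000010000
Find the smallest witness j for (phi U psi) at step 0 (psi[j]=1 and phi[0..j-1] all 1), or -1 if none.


(phi U psi) at 0: need smallest j with psi[j]=1 and phi[i]=1 for all i in [0,j).
Scan from step 0:
  step 0: phi=1, psi=0 -> continue
  step 1: phi=1, psi=0 -> continue
  step 2: phi=1, psi=0 -> continue
  step 3: psi=1 and phi held for [0,3) -> witness found
Witness step = 3

3


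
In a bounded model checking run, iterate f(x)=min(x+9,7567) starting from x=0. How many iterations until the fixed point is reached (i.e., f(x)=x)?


Step 1: x=0, cap=7567, increment=9
Step 2: x grows by 9 each step until capped at 7567; fixed point is x=7567
Step 3: iterations = ceil(7567/9) = 841

841


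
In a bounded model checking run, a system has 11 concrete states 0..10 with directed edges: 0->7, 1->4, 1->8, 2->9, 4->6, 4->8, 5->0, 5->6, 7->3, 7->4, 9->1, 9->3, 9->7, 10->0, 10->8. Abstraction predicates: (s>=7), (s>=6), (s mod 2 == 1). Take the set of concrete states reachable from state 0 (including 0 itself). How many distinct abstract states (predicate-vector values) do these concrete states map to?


BFS from 0:
Concrete reachable: {0, 3, 4, 6, 7, 8}
Abstract via predicates (s>=7), (s>=6), (s mod 2 == 1):
  (0,0,0) <- {0, 4}
  (0,0,1) <- {3}
  (0,1,0) <- {6}
  (1,1,0) <- {8}
  (1,1,1) <- {7}
Distinct abstract states = 5

5


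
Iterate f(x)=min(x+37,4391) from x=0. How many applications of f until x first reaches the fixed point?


Step 1: x=0, cap=4391, increment=37
Step 2: x grows by 37 each step until capped at 4391; fixed point is x=4391
Step 3: iterations = ceil(4391/37) = 119

119


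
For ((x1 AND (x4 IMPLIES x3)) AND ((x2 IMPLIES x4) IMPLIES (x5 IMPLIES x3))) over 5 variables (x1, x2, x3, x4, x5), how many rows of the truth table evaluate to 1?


Formula: ((x1 AND (x4 IMPLIES x3)) AND ((x2 IMPLIES x4) IMPLIES (x5 IMPLIES x3))) over 5 vars (32 rows)
Evaluate each row (x1, x2, x3, x4, x5 as bits, MSB first):
  row 0 [00000]: ((0 AND (0 IMPLIES 0)) AND ((0 IMPLIES 0) IMPLIES (0 IMPLIES 0))) -> 0
  row 1 [00001]: ((0 AND (0 IMPLIES 0)) AND ((0 IMPLIES 0) IMPLIES (1 IMPLIES 0))) -> 0
  row 2 [00010]: ((0 AND (1 IMPLIES 0)) AND ((0 IMPLIES 1) IMPLIES (0 IMPLIES 0))) -> 0
  row 3 [00011]: ((0 AND (1 IMPLIES 0)) AND ((0 IMPLIES 1) IMPLIES (1 IMPLIES 0))) -> 0
  row 4 [00100]: ((0 AND (0 IMPLIES 1)) AND ((0 IMPLIES 0) IMPLIES (0 IMPLIES 1))) -> 0
  row 5 [00101]: ((0 AND (0 IMPLIES 1)) AND ((0 IMPLIES 0) IMPLIES (1 IMPLIES 1))) -> 0
  row 6 [00110]: ((0 AND (1 IMPLIES 1)) AND ((0 IMPLIES 1) IMPLIES (0 IMPLIES 1))) -> 0
  row 7 [00111]: ((0 AND (1 IMPLIES 1)) AND ((0 IMPLIES 1) IMPLIES (1 IMPLIES 1))) -> 0
  row 8 [01000]: ((0 AND (0 IMPLIES 0)) AND ((1 IMPLIES 0) IMPLIES (0 IMPLIES 0))) -> 0
  row 9 [01001]: ((0 AND (0 IMPLIES 0)) AND ((1 IMPLIES 0) IMPLIES (1 IMPLIES 0))) -> 0
  row 10 [01010]: ((0 AND (1 IMPLIES 0)) AND ((1 IMPLIES 1) IMPLIES (0 IMPLIES 0))) -> 0
  row 11 [01011]: ((0 AND (1 IMPLIES 0)) AND ((1 IMPLIES 1) IMPLIES (1 IMPLIES 0))) -> 0
  row 12 [01100]: ((0 AND (0 IMPLIES 1)) AND ((1 IMPLIES 0) IMPLIES (0 IMPLIES 1))) -> 0
  row 13 [01101]: ((0 AND (0 IMPLIES 1)) AND ((1 IMPLIES 0) IMPLIES (1 IMPLIES 1))) -> 0
  row 14 [01110]: ((0 AND (1 IMPLIES 1)) AND ((1 IMPLIES 1) IMPLIES (0 IMPLIES 1))) -> 0
  row 15 [01111]: ((0 AND (1 IMPLIES 1)) AND ((1 IMPLIES 1) IMPLIES (1 IMPLIES 1))) -> 0
  row 16 [10000]: ((1 AND (0 IMPLIES 0)) AND ((0 IMPLIES 0) IMPLIES (0 IMPLIES 0))) -> 1
  row 17 [10001]: ((1 AND (0 IMPLIES 0)) AND ((0 IMPLIES 0) IMPLIES (1 IMPLIES 0))) -> 0
  row 18 [10010]: ((1 AND (1 IMPLIES 0)) AND ((0 IMPLIES 1) IMPLIES (0 IMPLIES 0))) -> 0
  row 19 [10011]: ((1 AND (1 IMPLIES 0)) AND ((0 IMPLIES 1) IMPLIES (1 IMPLIES 0))) -> 0
  row 20 [10100]: ((1 AND (0 IMPLIES 1)) AND ((0 IMPLIES 0) IMPLIES (0 IMPLIES 1))) -> 1
  row 21 [10101]: ((1 AND (0 IMPLIES 1)) AND ((0 IMPLIES 0) IMPLIES (1 IMPLIES 1))) -> 1
  row 22 [10110]: ((1 AND (1 IMPLIES 1)) AND ((0 IMPLIES 1) IMPLIES (0 IMPLIES 1))) -> 1
  row 23 [10111]: ((1 AND (1 IMPLIES 1)) AND ((0 IMPLIES 1) IMPLIES (1 IMPLIES 1))) -> 1
  row 24 [11000]: ((1 AND (0 IMPLIES 0)) AND ((1 IMPLIES 0) IMPLIES (0 IMPLIES 0))) -> 1
  row 25 [11001]: ((1 AND (0 IMPLIES 0)) AND ((1 IMPLIES 0) IMPLIES (1 IMPLIES 0))) -> 1
  row 26 [11010]: ((1 AND (1 IMPLIES 0)) AND ((1 IMPLIES 1) IMPLIES (0 IMPLIES 0))) -> 0
  row 27 [11011]: ((1 AND (1 IMPLIES 0)) AND ((1 IMPLIES 1) IMPLIES (1 IMPLIES 0))) -> 0
  row 28 [11100]: ((1 AND (0 IMPLIES 1)) AND ((1 IMPLIES 0) IMPLIES (0 IMPLIES 1))) -> 1
  row 29 [11101]: ((1 AND (0 IMPLIES 1)) AND ((1 IMPLIES 0) IMPLIES (1 IMPLIES 1))) -> 1
  row 30 [11110]: ((1 AND (1 IMPLIES 1)) AND ((1 IMPLIES 1) IMPLIES (0 IMPLIES 1))) -> 1
  row 31 [11111]: ((1 AND (1 IMPLIES 1)) AND ((1 IMPLIES 1) IMPLIES (1 IMPLIES 1))) -> 1
Full result column, 8 rows per line (x1,x2 fixed per line; x3,x4,x5 runs 000..111 left to right):
  rows 0-7 [x1,x2=00]: 00000000  (ones: 0)
  rows 8-15 [x1,x2=01]: 00000000  (ones: 0)
  rows 16-23 [x1,x2=10]: 10001111  (ones: 5)
  rows 24-31 [x1,x2=11]: 11001111  (ones: 6)
Count of 1-rows = 0+0+5+6 = 11

11


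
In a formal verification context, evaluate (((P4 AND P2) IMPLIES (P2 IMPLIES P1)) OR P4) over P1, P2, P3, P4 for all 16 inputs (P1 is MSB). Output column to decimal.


Formula: (((P4 AND P2) IMPLIES (P2 IMPLIES P1)) OR P4) over P1, P2, P3, P4 (16 rows)
Evaluate each row (bits = P1,P2,P3,P4, MSB first):
  row 0 [0000]: (((0 AND 0) IMPLIES (0 IMPLIES 0)) OR 0) -> 1
  row 1 [0001]: (((1 AND 0) IMPLIES (0 IMPLIES 0)) OR 1) -> 1
  row 2 [0010]: (((0 AND 0) IMPLIES (0 IMPLIES 0)) OR 0) -> 1
  row 3 [0011]: (((1 AND 0) IMPLIES (0 IMPLIES 0)) OR 1) -> 1
  row 4 [0100]: (((0 AND 1) IMPLIES (1 IMPLIES 0)) OR 0) -> 1
  row 5 [0101]: (((1 AND 1) IMPLIES (1 IMPLIES 0)) OR 1) -> 1
  row 6 [0110]: (((0 AND 1) IMPLIES (1 IMPLIES 0)) OR 0) -> 1
  row 7 [0111]: (((1 AND 1) IMPLIES (1 IMPLIES 0)) OR 1) -> 1
  row 8 [1000]: (((0 AND 0) IMPLIES (0 IMPLIES 1)) OR 0) -> 1
  row 9 [1001]: (((1 AND 0) IMPLIES (0 IMPLIES 1)) OR 1) -> 1
  row 10 [1010]: (((0 AND 0) IMPLIES (0 IMPLIES 1)) OR 0) -> 1
  row 11 [1011]: (((1 AND 0) IMPLIES (0 IMPLIES 1)) OR 1) -> 1
  row 12 [1100]: (((0 AND 1) IMPLIES (1 IMPLIES 1)) OR 0) -> 1
  row 13 [1101]: (((1 AND 1) IMPLIES (1 IMPLIES 1)) OR 1) -> 1
  row 14 [1110]: (((0 AND 1) IMPLIES (1 IMPLIES 1)) OR 0) -> 1
  row 15 [1111]: (((1 AND 1) IMPLIES (1 IMPLIES 1)) OR 1) -> 1
Full result column, 4 rows per line (P1,P2 fixed per line; P3,P4 runs 00..11 left to right):
  rows 0-3 [P1,P2=00]: 1111  = hex F
  rows 4-7 [P1,P2=01]: 1111  = hex F
  rows 8-11 [P1,P2=10]: 1111  = hex F
  rows 12-15 [P1,P2=11]: 1111  = hex F
Output column (row 0 .. row 15) = 1111111111111111
Output column grouped in 4s = 1111 1111 1111 1111 = 0xFFFF
Convert to decimal digit by digit (value = value*16 + digit):
  F -> 15
  15*16 + 15 (F) = 255
  255*16 + 15 (F) = 4095
  4095*16 + 15 (F) = 65535
Decimal = 65535

65535


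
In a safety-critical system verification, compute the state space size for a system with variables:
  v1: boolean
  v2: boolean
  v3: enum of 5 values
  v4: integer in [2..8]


State space = product of domain sizes of all variables.
Domain sizes:
  v1 (boolean): 2
  v2 (boolean): 2
  v3 (enum of 5 values): 5
  v4 (integer in [2..8]): 7
Product = 2 * 2 * 5 * 7 = 140

140


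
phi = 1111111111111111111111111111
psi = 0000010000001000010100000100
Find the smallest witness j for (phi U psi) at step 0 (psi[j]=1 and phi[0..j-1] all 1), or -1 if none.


(phi U psi) at 0: need smallest j with psi[j]=1 and phi[i]=1 for all i in [0,j).
Scan from step 0:
  step 0: phi=1, psi=0 -> continue
  step 1: phi=1, psi=0 -> continue
  step 2: phi=1, psi=0 -> continue
  step 3: phi=1, psi=0 -> continue
  step 5: psi=1 and phi held for [0,5) -> witness found
Witness step = 5

5


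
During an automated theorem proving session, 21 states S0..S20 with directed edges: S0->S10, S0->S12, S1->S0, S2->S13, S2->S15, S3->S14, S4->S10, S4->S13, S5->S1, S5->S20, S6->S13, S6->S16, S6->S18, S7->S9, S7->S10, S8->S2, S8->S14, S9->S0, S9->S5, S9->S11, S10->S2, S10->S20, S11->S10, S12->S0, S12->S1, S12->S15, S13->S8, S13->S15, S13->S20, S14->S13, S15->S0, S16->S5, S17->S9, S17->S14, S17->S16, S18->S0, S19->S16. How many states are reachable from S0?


BFS from S0:
  layer 0: {S0}
  layer 1: {S10, S12}
  layer 2: {S1, S2, S15, S20}
  layer 3: {S13}
  layer 4: {S8}
  layer 5: {S14}
Reachable set: {S0, S1, S2, S8, S10, S12, S13, S14, S15, S20}
Count = 10

10


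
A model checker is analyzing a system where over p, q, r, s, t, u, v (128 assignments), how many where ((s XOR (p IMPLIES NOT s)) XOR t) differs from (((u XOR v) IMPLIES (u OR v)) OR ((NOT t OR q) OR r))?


F1 = ((s XOR (p IMPLIES NOT s)) XOR t)
F2 = (((u XOR v) IMPLIES (u OR v)) OR ((NOT t OR q) OR r))
Evaluate both on each of 128 rows (bits = p,q,r,s,t,u,v):
  row 0 [0000000]: F1=1 F2=1 -> 0
  row 1 [0000001]: F1=1 F2=1 -> 0
  row 2 [0000010]: F1=1 F2=1 -> 0
  row 3 [0000011]: F1=1 F2=1 -> 0
  row 4 [0000100]: F1=0 F2=1 (differ) -> 1
  (every remaining row is evaluated the same way; all 128 results are listed next)
Full result column, 8 rows per line (p,q,r,s fixed per line; t,u,v runs 000..111 left to right):
  rows 0-7 [p,q,r,s=0000]: 00001111  (ones: 4)
  rows 8-15 [p,q,r,s=0001]: 11110000  (ones: 4)
  rows 16-23 [p,q,r,s=0010]: 00001111  (ones: 4)
  rows 24-31 [p,q,r,s=0011]: 11110000  (ones: 4)
  rows 32-39 [p,q,r,s=0100]: 00001111  (ones: 4)
  rows 40-47 [p,q,r,s=0101]: 11110000  (ones: 4)
  rows 48-55 [p,q,r,s=0110]: 00001111  (ones: 4)
  rows 56-63 [p,q,r,s=0111]: 11110000  (ones: 4)
  rows 64-71 [p,q,r,s=1000]: 00001111  (ones: 4)
  rows 72-79 [p,q,r,s=1001]: 00001111  (ones: 4)
  rows 80-87 [p,q,r,s=1010]: 00001111  (ones: 4)
  rows 88-95 [p,q,r,s=1011]: 00001111  (ones: 4)
  rows 96-103 [p,q,r,s=1100]: 00001111  (ones: 4)
  rows 104-111 [p,q,r,s=1101]: 00001111  (ones: 4)
  rows 112-119 [p,q,r,s=1110]: 00001111  (ones: 4)
  rows 120-127 [p,q,r,s=1111]: 00001111  (ones: 4)
Disagreements = 4+4+4+4+4+4+4+4+4+4+4+4+4+4+4+4 = 64

64


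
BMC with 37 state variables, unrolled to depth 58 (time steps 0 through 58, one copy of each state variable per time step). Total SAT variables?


BMC unrolls to depth k, creating one copy of each state var for steps 0..k.
Step count = 58 + 1 = 59 (steps 0 through 58)
Vars per step = 37
Total = 37 * 59 = 2183

2183


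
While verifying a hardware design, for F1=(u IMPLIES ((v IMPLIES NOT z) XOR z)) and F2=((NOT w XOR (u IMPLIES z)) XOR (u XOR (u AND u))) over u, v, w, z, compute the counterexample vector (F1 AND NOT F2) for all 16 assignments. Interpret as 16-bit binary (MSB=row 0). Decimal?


F1 = (u IMPLIES ((v IMPLIES NOT z) XOR z))
F2 = ((NOT w XOR (u IMPLIES z)) XOR (u XOR (u AND u)))
Counterexample to F1=>F2 is where F1=1 and F2=0.
Evaluate each row (bits = u,v,w,z, MSB first):
  row 0 [0000]: F1=1 F2=0 -> F1&~F2 -> 1
  row 1 [0001]: F1=1 F2=0 -> F1&~F2 -> 1
  row 2 [0010]: F1=1 F2=1 -> F1&~F2 -> 0
  row 3 [0011]: F1=1 F2=1 -> F1&~F2 -> 0
  row 4 [0100]: F1=1 F2=0 -> F1&~F2 -> 1
  row 5 [0101]: F1=1 F2=0 -> F1&~F2 -> 1
  row 6 [0110]: F1=1 F2=1 -> F1&~F2 -> 0
  row 7 [0111]: F1=1 F2=1 -> F1&~F2 -> 0
  row 8 [1000]: F1=1 F2=1 -> F1&~F2 -> 0
  row 9 [1001]: F1=0 F2=0 -> F1&~F2 -> 0
  row 10 [1010]: F1=1 F2=0 -> F1&~F2 -> 1
  row 11 [1011]: F1=0 F2=1 -> F1&~F2 -> 0
  row 12 [1100]: F1=1 F2=1 -> F1&~F2 -> 0
  row 13 [1101]: F1=1 F2=0 -> F1&~F2 -> 1
  row 14 [1110]: F1=1 F2=0 -> F1&~F2 -> 1
  row 15 [1111]: F1=1 F2=1 -> F1&~F2 -> 0
Full result column, 4 rows per line (u,v fixed per line; w,z runs 00..11 left to right):
  rows 0-3 [u,v=00]: 1100  = hex C
  rows 4-7 [u,v=01]: 1100  = hex C
  rows 8-11 [u,v=10]: 0010  = hex 2
  rows 12-15 [u,v=11]: 0110  = hex 6
Counterexample vector (row 0 .. row 15) = 1100110000100110
Output column grouped in 4s = 1100 1100 0010 0110 = 0xCC26
Convert to decimal digit by digit (value = value*16 + digit):
  C -> 12
  12*16 + 12 (C) = 204
  204*16 + 2 = 3266
  3266*16 + 6 = 52262
Decimal = 52262

52262


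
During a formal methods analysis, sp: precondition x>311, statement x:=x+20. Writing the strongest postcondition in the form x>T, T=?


Formula: sp(P, x:=E) = exists old_x. (x = E[old_x/x]) AND P[old_x/x] (old_x is the value of x before the assignment; eliminate old_x by solving x = E[old_x/x] for old_x)
Step 1: Precondition P: x>311, i.e. old_x > 311
Step 2: Assignment gives x = old_x + 20, so old_x = x - 20
Step 3: Substitute into P: x - 20 > 311
Step 4: Simplify: x > 311+20 = 331

331


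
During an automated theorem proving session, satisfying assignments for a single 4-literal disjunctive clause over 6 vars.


Step 1: Total=2^6=64
Step 2: Unsat when all 4 false: 2^2=4
Step 3: Sat=64-4=60

60


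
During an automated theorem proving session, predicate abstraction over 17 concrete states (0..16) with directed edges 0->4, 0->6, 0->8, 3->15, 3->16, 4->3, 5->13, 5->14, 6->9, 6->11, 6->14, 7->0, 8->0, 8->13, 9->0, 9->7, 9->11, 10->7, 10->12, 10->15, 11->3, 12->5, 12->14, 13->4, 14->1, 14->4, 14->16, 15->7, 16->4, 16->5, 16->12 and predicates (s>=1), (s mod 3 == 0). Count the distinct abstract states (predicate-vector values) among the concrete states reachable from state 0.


BFS from 0:
Concrete reachable: {0, 1, 3, 4, 5, 6, 7, 8, 9, 11, 12, 13, 14, 15, 16}
Abstract via predicates (s>=1), (s mod 3 == 0):
  (0,1) <- {0}
  (1,0) <- {1, 4, 5, 7, 8, 11, 13, 14, 16}
  (1,1) <- {3, 6, 9, 12, 15}
Distinct abstract states = 3

3


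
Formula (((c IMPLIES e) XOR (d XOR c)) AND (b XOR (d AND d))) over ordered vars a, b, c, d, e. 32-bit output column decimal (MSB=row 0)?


Formula: (((c IMPLIES e) XOR (d XOR c)) AND (b XOR (d AND d))) over a, b, c, d, e (32 rows)
Evaluate each row (bits = a,b,c,d,e, MSB first):
  row 0 [00000]: (((0 IMPLIES 0) XOR (0 XOR 0)) AND (0 XOR (0 AND 0))) -> 0
  row 1 [00001]: (((0 IMPLIES 1) XOR (0 XOR 0)) AND (0 XOR (0 AND 0))) -> 0
  row 2 [00010]: (((0 IMPLIES 0) XOR (1 XOR 0)) AND (0 XOR (1 AND 1))) -> 0
  row 3 [00011]: (((0 IMPLIES 1) XOR (1 XOR 0)) AND (0 XOR (1 AND 1))) -> 0
  row 4 [00100]: (((1 IMPLIES 0) XOR (0 XOR 1)) AND (0 XOR (0 AND 0))) -> 0
  row 5 [00101]: (((1 IMPLIES 1) XOR (0 XOR 1)) AND (0 XOR (0 AND 0))) -> 0
  row 6 [00110]: (((1 IMPLIES 0) XOR (1 XOR 1)) AND (0 XOR (1 AND 1))) -> 0
  row 7 [00111]: (((1 IMPLIES 1) XOR (1 XOR 1)) AND (0 XOR (1 AND 1))) -> 1
  row 8 [01000]: (((0 IMPLIES 0) XOR (0 XOR 0)) AND (1 XOR (0 AND 0))) -> 1
  row 9 [01001]: (((0 IMPLIES 1) XOR (0 XOR 0)) AND (1 XOR (0 AND 0))) -> 1
  row 10 [01010]: (((0 IMPLIES 0) XOR (1 XOR 0)) AND (1 XOR (1 AND 1))) -> 0
  row 11 [01011]: (((0 IMPLIES 1) XOR (1 XOR 0)) AND (1 XOR (1 AND 1))) -> 0
  row 12 [01100]: (((1 IMPLIES 0) XOR (0 XOR 1)) AND (1 XOR (0 AND 0))) -> 1
  row 13 [01101]: (((1 IMPLIES 1) XOR (0 XOR 1)) AND (1 XOR (0 AND 0))) -> 0
  row 14 [01110]: (((1 IMPLIES 0) XOR (1 XOR 1)) AND (1 XOR (1 AND 1))) -> 0
  row 15 [01111]: (((1 IMPLIES 1) XOR (1 XOR 1)) AND (1 XOR (1 AND 1))) -> 0
  row 16 [10000]: (((0 IMPLIES 0) XOR (0 XOR 0)) AND (0 XOR (0 AND 0))) -> 0
  row 17 [10001]: (((0 IMPLIES 1) XOR (0 XOR 0)) AND (0 XOR (0 AND 0))) -> 0
  row 18 [10010]: (((0 IMPLIES 0) XOR (1 XOR 0)) AND (0 XOR (1 AND 1))) -> 0
  row 19 [10011]: (((0 IMPLIES 1) XOR (1 XOR 0)) AND (0 XOR (1 AND 1))) -> 0
  row 20 [10100]: (((1 IMPLIES 0) XOR (0 XOR 1)) AND (0 XOR (0 AND 0))) -> 0
  row 21 [10101]: (((1 IMPLIES 1) XOR (0 XOR 1)) AND (0 XOR (0 AND 0))) -> 0
  row 22 [10110]: (((1 IMPLIES 0) XOR (1 XOR 1)) AND (0 XOR (1 AND 1))) -> 0
  row 23 [10111]: (((1 IMPLIES 1) XOR (1 XOR 1)) AND (0 XOR (1 AND 1))) -> 1
  row 24 [11000]: (((0 IMPLIES 0) XOR (0 XOR 0)) AND (1 XOR (0 AND 0))) -> 1
  row 25 [11001]: (((0 IMPLIES 1) XOR (0 XOR 0)) AND (1 XOR (0 AND 0))) -> 1
  row 26 [11010]: (((0 IMPLIES 0) XOR (1 XOR 0)) AND (1 XOR (1 AND 1))) -> 0
  row 27 [11011]: (((0 IMPLIES 1) XOR (1 XOR 0)) AND (1 XOR (1 AND 1))) -> 0
  row 28 [11100]: (((1 IMPLIES 0) XOR (0 XOR 1)) AND (1 XOR (0 AND 0))) -> 1
  row 29 [11101]: (((1 IMPLIES 1) XOR (0 XOR 1)) AND (1 XOR (0 AND 0))) -> 0
  row 30 [11110]: (((1 IMPLIES 0) XOR (1 XOR 1)) AND (1 XOR (1 AND 1))) -> 0
  row 31 [11111]: (((1 IMPLIES 1) XOR (1 XOR 1)) AND (1 XOR (1 AND 1))) -> 0
Full result column, 4 rows per line (a,b,c fixed per line; d,e runs 00..11 left to right):
  rows 0-3 [a,b,c=000]: 0000  = hex 0
  rows 4-7 [a,b,c=001]: 0001  = hex 1
  rows 8-11 [a,b,c=010]: 1100  = hex C
  rows 12-15 [a,b,c=011]: 1000  = hex 8
  rows 16-19 [a,b,c=100]: 0000  = hex 0
  rows 20-23 [a,b,c=101]: 0001  = hex 1
  rows 24-27 [a,b,c=110]: 1100  = hex C
  rows 28-31 [a,b,c=111]: 1000  = hex 8
Output column (row 0 .. row 31) = 00000001110010000000000111001000
Output column grouped in 4s = 0000 0001 1100 1000 0000 0001 1100 1000 = 0x01C801C8
Convert to decimal digit by digit (value = value*16 + digit):
  0 -> 0
  0*16 + 1 = 1
  1*16 + 12 (C) = 28
  28*16 + 8 = 456
  456*16 + 0 = 7296
  7296*16 + 1 = 116737
  116737*16 + 12 (C) = 1867804
  1867804*16 + 8 = 29884872
Decimal = 29884872

29884872


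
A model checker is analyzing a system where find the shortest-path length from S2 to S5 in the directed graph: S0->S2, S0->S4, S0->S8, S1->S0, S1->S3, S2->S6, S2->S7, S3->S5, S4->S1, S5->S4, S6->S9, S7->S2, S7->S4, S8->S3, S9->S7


BFS layer-by-layer from S2:
  dist 0: {S2}
  dist 1: {S6, S7}
  dist 2: {S4, S9}
  dist 3: {S1}
  dist 4: {S0, S3}
  dist 5: {S5, S8}
  -> S5 reached at distance 5
Shortest path length = 5

5


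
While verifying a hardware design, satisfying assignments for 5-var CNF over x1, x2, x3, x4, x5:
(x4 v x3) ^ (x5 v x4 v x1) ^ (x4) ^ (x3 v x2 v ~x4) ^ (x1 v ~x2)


CNF with 5 clauses over 5 vars (32 assignments).
An assignment satisfies CNF iff every clause has >=1 true literal.
Check each row (bits = x1,x2,x3,x4,x5; clause T/F shown):
  row 0 [00000]: clauses=FFFTT -> 0
  row 1 [00001]: clauses=FTFTT -> 0
  row 2 [00010]: clauses=TTTFT -> 0
  row 3 [00011]: clauses=TTTFT -> 0
  row 4 [00100]: clauses=TFFTT -> 0
  row 5 [00101]: clauses=TTFTT -> 0
  row 6 [00110]: clauses=TTTTT -> 1
  row 7 [00111]: clauses=TTTTT -> 1
  row 8 [01000]: clauses=FFFTF -> 0
  row 9 [01001]: clauses=FTFTF -> 0
  row 10 [01010]: clauses=TTTTF -> 0
  row 11 [01011]: clauses=TTTTF -> 0
  row 12 [01100]: clauses=TFFTF -> 0
  row 13 [01101]: clauses=TTFTF -> 0
  row 14 [01110]: clauses=TTTTF -> 0
  row 15 [01111]: clauses=TTTTF -> 0
  row 16 [10000]: clauses=FTFTT -> 0
  row 17 [10001]: clauses=FTFTT -> 0
  row 18 [10010]: clauses=TTTFT -> 0
  row 19 [10011]: clauses=TTTFT -> 0
  row 20 [10100]: clauses=TTFTT -> 0
  row 21 [10101]: clauses=TTFTT -> 0
  row 22 [10110]: clauses=TTTTT -> 1
  row 23 [10111]: clauses=TTTTT -> 1
  row 24 [11000]: clauses=FTFTT -> 0
  row 25 [11001]: clauses=FTFTT -> 0
  row 26 [11010]: clauses=TTTTT -> 1
  row 27 [11011]: clauses=TTTTT -> 1
  row 28 [11100]: clauses=TTFTT -> 0
  row 29 [11101]: clauses=TTFTT -> 0
  row 30 [11110]: clauses=TTTTT -> 1
  row 31 [11111]: clauses=TTTTT -> 1
Full result column, 8 rows per line (x1,x2 fixed per line; x3,x4,x5 runs 000..111 left to right):
  rows 0-7 [x1,x2=00]: 00000011  (ones: 2)
  rows 8-15 [x1,x2=01]: 00000000  (ones: 0)
  rows 16-23 [x1,x2=10]: 00000011  (ones: 2)
  rows 24-31 [x1,x2=11]: 00110011  (ones: 4)
Satisfying assignments = 2+0+2+4 = 8

8


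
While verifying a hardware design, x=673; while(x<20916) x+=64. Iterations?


Step 1: x goes from 673 toward 20916 by 64; the body runs while x<20916, so iterations = ceil((bound-start)/step)
Step 2: Distance=20243
Step 3: ceil(20243/64)=317

317


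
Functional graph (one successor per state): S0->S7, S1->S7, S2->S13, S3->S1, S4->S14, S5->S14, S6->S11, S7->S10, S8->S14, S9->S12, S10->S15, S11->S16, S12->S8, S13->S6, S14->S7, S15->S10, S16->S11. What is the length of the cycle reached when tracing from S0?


Trace from S0 until a state repeats:
  S0 -> S7 -> S10 -> S15 -> S10
S10 first seen at step 2, revisited at step 4.
Cycle length = 4 - 2 = 2

2


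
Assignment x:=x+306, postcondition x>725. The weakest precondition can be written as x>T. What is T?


Formula: wp(x:=E, P) = P[E/x] (substitute E for x in postcondition)
Step 1: Postcondition: x>725
Step 2: Substitute x+306 for x: x+306>725
Step 3: Solve for x: x > 725-306 = 419

419


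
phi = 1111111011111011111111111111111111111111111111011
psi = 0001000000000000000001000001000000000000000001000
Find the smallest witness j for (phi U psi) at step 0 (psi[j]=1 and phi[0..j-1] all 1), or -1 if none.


(phi U psi) at 0: need smallest j with psi[j]=1 and phi[i]=1 for all i in [0,j).
Scan from step 0:
  step 0: phi=1, psi=0 -> continue
  step 1: phi=1, psi=0 -> continue
  step 2: phi=1, psi=0 -> continue
  step 3: psi=1 and phi held for [0,3) -> witness found
Witness step = 3

3


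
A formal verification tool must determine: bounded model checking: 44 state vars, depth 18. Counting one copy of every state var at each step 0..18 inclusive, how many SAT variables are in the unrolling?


BMC unrolls to depth k, creating one copy of each state var for steps 0..k.
Step count = 18 + 1 = 19 (steps 0 through 18)
Vars per step = 44
Total = 44 * 19 = 836

836


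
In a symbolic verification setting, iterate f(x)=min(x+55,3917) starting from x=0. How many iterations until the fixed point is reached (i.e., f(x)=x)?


Step 1: x=0, cap=3917, increment=55
Step 2: x grows by 55 each step until capped at 3917; fixed point is x=3917
Step 3: iterations = ceil(3917/55) = 72

72


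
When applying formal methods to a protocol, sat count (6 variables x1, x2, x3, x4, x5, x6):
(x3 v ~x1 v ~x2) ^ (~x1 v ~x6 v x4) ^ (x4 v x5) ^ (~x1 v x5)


CNF with 4 clauses over 6 vars (64 assignments).
An assignment satisfies CNF iff every clause has >=1 true literal.
Check each row (bits = x1,x2,x3,x4,x5,x6; clause T/F shown):
  row 0 [000000]: clauses=TTFT -> 0
  row 1 [000001]: clauses=TTFT -> 0
  row 2 [000010]: clauses=TTTT -> 1
  row 3 [000011]: clauses=TTTT -> 1
  row 4 [000100]: clauses=TTTT -> 1
  (every remaining row is evaluated the same way; all 64 results are listed next)
Full result column, 8 rows per line (x1,x2,x3 fixed per line; x4,x5,x6 runs 000..111 left to right):
  rows 0-7 [x1,x2,x3=000]: 00111111  (ones: 6)
  rows 8-15 [x1,x2,x3=001]: 00111111  (ones: 6)
  rows 16-23 [x1,x2,x3=010]: 00111111  (ones: 6)
  rows 24-31 [x1,x2,x3=011]: 00111111  (ones: 6)
  rows 32-39 [x1,x2,x3=100]: 00100011  (ones: 3)
  rows 40-47 [x1,x2,x3=101]: 00100011  (ones: 3)
  rows 48-55 [x1,x2,x3=110]: 00000000  (ones: 0)
  rows 56-63 [x1,x2,x3=111]: 00100011  (ones: 3)
Satisfying assignments = 6+6+6+6+3+3+0+3 = 33

33


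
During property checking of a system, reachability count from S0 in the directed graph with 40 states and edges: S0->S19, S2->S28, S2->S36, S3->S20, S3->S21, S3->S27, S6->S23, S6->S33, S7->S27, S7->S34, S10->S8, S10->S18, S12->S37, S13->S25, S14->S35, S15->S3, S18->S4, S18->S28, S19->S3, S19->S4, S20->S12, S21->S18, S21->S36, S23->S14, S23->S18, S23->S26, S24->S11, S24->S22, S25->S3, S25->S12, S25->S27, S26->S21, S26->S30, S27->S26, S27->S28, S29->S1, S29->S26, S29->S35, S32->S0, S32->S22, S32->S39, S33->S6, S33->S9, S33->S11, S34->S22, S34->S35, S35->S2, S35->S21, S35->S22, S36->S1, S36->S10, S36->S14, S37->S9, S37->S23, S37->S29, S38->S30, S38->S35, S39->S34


BFS from S0:
  layer 0: {S0}
  layer 1: {S19}
  layer 2: {S3, S4}
  layer 3: {S20, S21, S27}
  layer 4: {S12, S18, S26, S28, S36}
  layer 5: {S1, S10, S14, S30, S37}
  layer 6: {S8, S9, S23, S29, S35}
  layer 7: {S2, S22}
Reachable set: {S0, S1, S2, S3, S4, S8, S9, S10, S12, S14, S18, S19, S20, S21, S22, S23, S26, S27, S28, S29, S30, S35, S36, S37}
Count = 24

24
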